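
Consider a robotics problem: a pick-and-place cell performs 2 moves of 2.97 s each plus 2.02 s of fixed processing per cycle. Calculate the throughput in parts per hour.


T_cycle = 2*2.97 + 2.02 = 7.9600 s
rate = 3600/T = 452.2613

452.2613 parts/hour


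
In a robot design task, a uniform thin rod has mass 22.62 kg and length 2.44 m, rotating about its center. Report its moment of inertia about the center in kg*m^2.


I = (1/12)*m*L^2 = (1/12)*22.62*2.44^2 = 11.2225

11.2225 kg*m^2


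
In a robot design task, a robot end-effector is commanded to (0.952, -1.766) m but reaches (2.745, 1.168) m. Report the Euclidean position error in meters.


dx = 2.745 - (0.952) = 1.7930, dy = 1.168 - (-1.766) = 2.9340
err = sqrt(3.214849 + 8.608356) = 3.4385

3.4385 m


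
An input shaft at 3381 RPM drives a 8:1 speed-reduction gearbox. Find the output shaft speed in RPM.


omega_out = omega_in / N = 3381 / 8 = 422.6250

422.6250 RPM


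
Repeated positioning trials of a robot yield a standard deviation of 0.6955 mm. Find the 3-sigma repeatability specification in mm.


repeatability = 3*sigma = 3*0.6955 = 2.0865

2.0865 mm


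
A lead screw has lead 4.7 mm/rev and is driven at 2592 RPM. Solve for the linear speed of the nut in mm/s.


v = lead * (RPM/60) = 4.7*2592/60 = 203.0400

203.0400 mm/s


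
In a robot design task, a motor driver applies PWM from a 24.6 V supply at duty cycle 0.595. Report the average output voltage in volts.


V_avg = V_supply * D = 24.6*0.595 = 14.6370

14.6370 V


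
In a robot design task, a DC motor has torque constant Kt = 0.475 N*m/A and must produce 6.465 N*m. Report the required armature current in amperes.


I = tau / Kt = 6.465/0.475 = 13.6105

13.6105 A


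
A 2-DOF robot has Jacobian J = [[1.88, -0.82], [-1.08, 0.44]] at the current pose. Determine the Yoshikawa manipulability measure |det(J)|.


det(J) = 1.88*0.44 - (-0.82)*(-1.08) = -0.0584
|det(J)| = 0.0584

0.0584


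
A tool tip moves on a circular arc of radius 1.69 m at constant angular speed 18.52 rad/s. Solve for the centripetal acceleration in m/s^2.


a_c = omega^2 * r = 18.52^2 * 1.69 = 579.6538

579.6538 m/s^2


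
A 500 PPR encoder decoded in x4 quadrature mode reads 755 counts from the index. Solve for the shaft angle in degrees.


angle = counts * 360 / (PPR*4) = 755 * 360 / 2000 = 135.9000

135.9000 degrees


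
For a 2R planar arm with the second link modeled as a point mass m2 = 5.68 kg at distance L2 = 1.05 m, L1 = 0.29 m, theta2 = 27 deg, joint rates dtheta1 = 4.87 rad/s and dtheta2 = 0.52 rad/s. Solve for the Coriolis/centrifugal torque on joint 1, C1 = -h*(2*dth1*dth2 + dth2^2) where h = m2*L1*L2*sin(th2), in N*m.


h = m2*L1*L2*sin(th2) = 5.68*0.29*1.05*sin(27 deg) = 0.785204
C1 = -h*(2*4.87*0.52 + 0.52^2) = -0.785204*5.3352 = -4.1892

-4.1892 N*m


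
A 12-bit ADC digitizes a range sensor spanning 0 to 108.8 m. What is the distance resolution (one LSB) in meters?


res = range / 2^n = 108.8/2^12 = 108.8/4096 = 0.0266

0.0266 m


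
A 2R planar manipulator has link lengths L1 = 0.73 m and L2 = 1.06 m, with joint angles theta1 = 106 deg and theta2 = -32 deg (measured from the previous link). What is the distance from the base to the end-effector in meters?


x = L1*cos(th1) + L2*cos(th1+th2) = 0.090960
y = L1*sin(th1) + L2*sin(th1+th2) = 1.720658
d = sqrt(x^2 + y^2) = sqrt(0.008274 + 2.960664) = 1.7231

1.7231 m


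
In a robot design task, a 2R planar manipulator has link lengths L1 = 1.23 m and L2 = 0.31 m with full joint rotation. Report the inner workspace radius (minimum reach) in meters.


r_min = |L1 - L2| = |1.23 - 0.31| = 0.9200

0.9200 m


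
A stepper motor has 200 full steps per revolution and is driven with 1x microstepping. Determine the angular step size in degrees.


step = 360/(200*1) = 360/200 = 1.8000

1.8000 degrees


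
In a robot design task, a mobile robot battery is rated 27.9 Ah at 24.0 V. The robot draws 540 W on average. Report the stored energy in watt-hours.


E = capacity * V = 27.9*24.0 = 669.6000

669.6000 Wh


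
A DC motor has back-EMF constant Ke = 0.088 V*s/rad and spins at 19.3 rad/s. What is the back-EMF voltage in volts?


V_emf = Ke * omega = 0.088*19.3 = 1.6984

1.6984 V


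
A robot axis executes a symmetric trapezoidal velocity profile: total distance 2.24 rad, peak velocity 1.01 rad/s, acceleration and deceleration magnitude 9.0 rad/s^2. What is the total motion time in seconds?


t_acc = v/a = 1.01/9.0 = 0.112222 s
d_acc = v^2/(2a) = 0.056672 rad (each ramp)
d_cruise = 2.24 - 2*0.056672 = 2.126656 rad
t_cruise = 2.126656/1.01 = 2.105600 s
t_total = 2*0.112222 + 2.105600 = 2.3300

2.3300 s


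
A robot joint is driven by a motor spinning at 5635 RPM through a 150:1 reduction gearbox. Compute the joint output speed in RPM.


omega_joint = omega_motor / N = 5635 / 150 = 37.5667

37.5667 RPM


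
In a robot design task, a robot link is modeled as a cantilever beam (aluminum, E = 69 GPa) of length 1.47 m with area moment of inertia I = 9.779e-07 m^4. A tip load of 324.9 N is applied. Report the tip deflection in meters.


delta = F*L^3/(3*E*I) = 324.9*1.47^3/(3*6.900e+10*9.779e-07)
      = 1032.0523227/202425.3 = 0.0051

0.0051 m


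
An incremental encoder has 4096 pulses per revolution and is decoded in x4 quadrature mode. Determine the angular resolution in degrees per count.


resolution = 360 / (PPR * 4) = 360 / 16384 = 0.0220

0.0220 degrees


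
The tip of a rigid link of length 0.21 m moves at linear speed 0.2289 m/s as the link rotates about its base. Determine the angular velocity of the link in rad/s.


omega = v / L = 0.2289 / 0.21 = 1.0900

1.0900 rad/s


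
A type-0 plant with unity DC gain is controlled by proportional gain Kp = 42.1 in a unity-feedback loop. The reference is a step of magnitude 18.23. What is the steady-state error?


e_ss = R/(1 + Kp) = 18.23/(1 + 42.1) = 18.23/43.1000 = 0.4230

0.4230


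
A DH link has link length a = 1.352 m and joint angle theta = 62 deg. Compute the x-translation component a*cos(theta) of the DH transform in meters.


a*cos(theta) = 1.352*cos(62 deg) = 0.6347

0.6347 m


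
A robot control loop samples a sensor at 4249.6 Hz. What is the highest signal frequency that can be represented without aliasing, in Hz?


f_max = f_s/2 = 4249.6/2 = 2124.8000

2124.8000 Hz


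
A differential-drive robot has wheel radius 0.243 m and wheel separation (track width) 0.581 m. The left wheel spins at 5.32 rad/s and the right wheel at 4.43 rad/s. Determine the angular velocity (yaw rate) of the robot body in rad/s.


omega = r*(wR - wL)/L = 0.243*(4.43 - (5.32))/0.581 = -0.3722

-0.3722 rad/s


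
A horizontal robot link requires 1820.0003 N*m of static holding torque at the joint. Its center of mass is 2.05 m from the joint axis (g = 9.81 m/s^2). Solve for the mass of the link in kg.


m = tau / (g*L) = 1820.0003 / (9.81 * 2.05) = 90.5000

90.5000 kg


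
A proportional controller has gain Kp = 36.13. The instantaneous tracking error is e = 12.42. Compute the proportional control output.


u_P = Kp * e = 36.13 * 12.42 = 448.7346

448.7346


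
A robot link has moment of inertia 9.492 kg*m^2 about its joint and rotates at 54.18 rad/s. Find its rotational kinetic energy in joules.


KE = (1/2)*I*omega^2 = 0.5*9.492*54.18^2 = 13931.7520

13931.7520 J


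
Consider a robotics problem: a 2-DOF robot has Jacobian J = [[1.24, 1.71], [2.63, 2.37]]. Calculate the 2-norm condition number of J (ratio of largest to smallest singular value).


JJ^T eigenvalues: trace(JJ^T) = 16.9955, det(JJ^T) = det(J)^2 = 2.42892225
s_max^2 = (16.9955 + sqrt(279.13133125))/2 = 16.85136196
s_min^2 = (16.9955 - sqrt(279.13133125))/2 = 0.14413804
kappa = s_max/s_min = sqrt(16.85136196/0.14413804) = 10.8126

10.8126


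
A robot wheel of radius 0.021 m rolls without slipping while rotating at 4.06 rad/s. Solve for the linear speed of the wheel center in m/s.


v = omega * r = 4.06 * 0.021 = 0.0853

0.0853 m/s


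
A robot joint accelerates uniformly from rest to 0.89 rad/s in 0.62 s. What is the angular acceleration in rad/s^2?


alpha = delta_omega / t = 0.89 / 0.62 = 1.4355

1.4355 rad/s^2


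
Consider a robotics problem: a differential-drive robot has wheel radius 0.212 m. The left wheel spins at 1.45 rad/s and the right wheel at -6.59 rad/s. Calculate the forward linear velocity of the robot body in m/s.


v = r*(wR + wL)/2 = 0.212*(-6.59 + 1.45)/2 = -0.5448

-0.5448 m/s


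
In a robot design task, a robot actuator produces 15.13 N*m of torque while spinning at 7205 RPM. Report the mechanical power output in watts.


omega = 7205 * 2*pi/60 = 754.505836 rad/s
P = tau * omega = 15.13 * 754.505836 = 11415.6733

11415.6733 W


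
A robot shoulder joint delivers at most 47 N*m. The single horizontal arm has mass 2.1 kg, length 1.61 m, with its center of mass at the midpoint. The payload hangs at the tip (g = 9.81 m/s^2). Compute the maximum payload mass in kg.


tau_arm = m_arm*g*(L/2) = 2.1*9.81*1.61/2 = 16.5838 N*m
tau_payload = tau_max - tau_arm = 47 - 16.5838 = 30.4162
m_payload = tau_payload / (g*L) = 30.4162 / (9.81*1.61) = 1.9258

1.9258 kg


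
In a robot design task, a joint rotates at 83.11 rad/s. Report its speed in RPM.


RPM = 83.11 * 60/(2*pi) = 793.6420

793.6420 RPM


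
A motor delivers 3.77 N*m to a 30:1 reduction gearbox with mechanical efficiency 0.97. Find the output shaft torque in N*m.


tau_out = tau_in * N * eta = 3.77 * 30 * 0.97 = 109.7070

109.7070 N*m


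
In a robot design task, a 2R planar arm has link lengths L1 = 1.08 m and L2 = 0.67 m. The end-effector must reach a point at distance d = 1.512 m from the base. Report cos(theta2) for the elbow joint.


cos(th2) = (d^2 - L1^2 - L2^2)/(2*L1*L2) = (1.512^2 - 1.08^2 - 0.67^2)/(2*1.08*0.67) = 0.4635

0.4635


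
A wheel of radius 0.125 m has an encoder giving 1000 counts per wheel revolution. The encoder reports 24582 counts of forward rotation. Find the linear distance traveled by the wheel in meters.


revs = 24582/1000 = 24.582000
d = revs * 2*pi*r = 24.582000 * 2*pi*0.125 = 19.3067

19.3067 m


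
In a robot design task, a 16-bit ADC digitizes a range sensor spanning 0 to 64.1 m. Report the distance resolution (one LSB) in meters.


res = range / 2^n = 64.1/2^16 = 64.1/65536 = 9.7809e-04

9.7809e-04 m


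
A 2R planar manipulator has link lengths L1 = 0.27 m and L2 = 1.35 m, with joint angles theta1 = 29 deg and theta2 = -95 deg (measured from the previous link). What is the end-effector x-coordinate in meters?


x = L1*cos(th1) + L2*cos(th1+th2) = 0.27*cos(29 deg) + 1.35*cos(-66 deg) = 0.7852

0.7852 m


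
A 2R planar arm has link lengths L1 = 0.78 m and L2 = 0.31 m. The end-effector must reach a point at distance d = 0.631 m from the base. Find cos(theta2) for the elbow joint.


cos(th2) = (d^2 - L1^2 - L2^2)/(2*L1*L2) = (0.631^2 - 0.78^2 - 0.31^2)/(2*0.78*0.31) = -0.6335

-0.6335


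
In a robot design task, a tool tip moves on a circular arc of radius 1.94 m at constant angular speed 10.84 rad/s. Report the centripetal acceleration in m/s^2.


a_c = omega^2 * r = 10.84^2 * 1.94 = 227.9609

227.9609 m/s^2


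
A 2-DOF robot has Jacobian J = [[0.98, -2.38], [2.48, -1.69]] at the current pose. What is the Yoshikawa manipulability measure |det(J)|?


det(J) = 0.98*-1.69 - (-2.38)*(2.48) = 4.2462
|det(J)| = 4.2462

4.2462


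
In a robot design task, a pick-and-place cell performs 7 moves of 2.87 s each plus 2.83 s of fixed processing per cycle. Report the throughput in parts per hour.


T_cycle = 7*2.87 + 2.83 = 22.9200 s
rate = 3600/T = 157.0681

157.0681 parts/hour


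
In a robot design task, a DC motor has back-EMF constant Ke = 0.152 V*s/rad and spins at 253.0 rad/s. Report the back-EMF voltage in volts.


V_emf = Ke * omega = 0.152*253.0 = 38.4560

38.4560 V


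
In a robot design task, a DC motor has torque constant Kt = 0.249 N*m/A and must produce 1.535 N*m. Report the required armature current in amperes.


I = tau / Kt = 1.535/0.249 = 6.1647

6.1647 A


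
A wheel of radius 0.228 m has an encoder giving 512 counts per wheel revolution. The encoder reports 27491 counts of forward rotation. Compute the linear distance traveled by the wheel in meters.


revs = 27491/512 = 53.693359
d = revs * 2*pi*r = 53.693359 * 2*pi*0.228 = 76.9193

76.9193 m


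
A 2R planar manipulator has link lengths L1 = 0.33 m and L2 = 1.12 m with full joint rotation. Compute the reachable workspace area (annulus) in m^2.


r_max = L1 + L2 = 1.4500, r_min = |L1 - L2| = 0.7900
A = pi*(r_max^2 - r_min^2) = pi*(2.1025 - 0.6241) = 4.6445

4.6445 m^2


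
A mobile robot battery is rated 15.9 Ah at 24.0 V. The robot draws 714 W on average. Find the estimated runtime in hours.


E = 15.9*24.0 = 381.6000 Wh
t = E/P = 381.6000/714 = 0.5345

0.5345 hours


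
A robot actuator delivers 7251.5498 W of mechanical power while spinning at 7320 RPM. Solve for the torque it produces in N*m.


omega = 7320 * 2*pi/60 = 766.548607 rad/s
tau = P / omega = 7251.5498 / 766.548607 = 9.4600

9.4600 N*m


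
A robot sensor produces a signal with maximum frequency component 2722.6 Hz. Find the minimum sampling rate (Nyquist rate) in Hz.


f_s,min = 2*f_max = 2*2722.6 = 5445.2000

5445.2000 Hz


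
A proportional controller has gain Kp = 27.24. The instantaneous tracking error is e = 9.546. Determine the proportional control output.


u_P = Kp * e = 27.24 * 9.546 = 260.0330

260.0330


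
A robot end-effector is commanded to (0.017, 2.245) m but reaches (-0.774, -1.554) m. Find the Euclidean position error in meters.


dx = -0.774 - (0.017) = -0.7910, dy = -1.554 - (2.245) = -3.7990
err = sqrt(0.625681 + 14.432401) = 3.8805

3.8805 m


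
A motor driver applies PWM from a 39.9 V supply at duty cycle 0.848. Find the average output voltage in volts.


V_avg = V_supply * D = 39.9*0.848 = 33.8352

33.8352 V


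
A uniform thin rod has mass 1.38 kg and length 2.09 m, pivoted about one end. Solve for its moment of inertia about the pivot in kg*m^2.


I = (1/3)*m*L^2 = (1/3)*1.38*2.09^2 = 2.0093

2.0093 kg*m^2


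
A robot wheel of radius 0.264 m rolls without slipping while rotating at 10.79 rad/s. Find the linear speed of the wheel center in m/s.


v = omega * r = 10.79 * 0.264 = 2.8486

2.8486 m/s


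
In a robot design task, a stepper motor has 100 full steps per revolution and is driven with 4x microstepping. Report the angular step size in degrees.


step = 360/(100*4) = 360/400 = 0.9000

0.9000 degrees


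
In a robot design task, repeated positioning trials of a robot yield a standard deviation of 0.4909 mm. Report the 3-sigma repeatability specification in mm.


repeatability = 3*sigma = 3*0.4909 = 1.4727

1.4727 mm


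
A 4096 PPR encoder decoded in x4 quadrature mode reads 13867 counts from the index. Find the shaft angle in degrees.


angle = counts * 360 / (PPR*4) = 13867 * 360 / 16384 = 304.6948

304.6948 degrees


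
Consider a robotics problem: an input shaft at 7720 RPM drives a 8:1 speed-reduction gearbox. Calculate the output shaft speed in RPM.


omega_out = omega_in / N = 7720 / 8 = 965.0000

965.0000 RPM


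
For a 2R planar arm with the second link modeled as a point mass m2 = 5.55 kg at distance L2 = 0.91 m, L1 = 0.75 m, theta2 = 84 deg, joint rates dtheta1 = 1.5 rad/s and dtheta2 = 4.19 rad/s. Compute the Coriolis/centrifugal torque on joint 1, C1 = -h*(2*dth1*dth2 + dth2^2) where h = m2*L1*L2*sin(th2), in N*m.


h = m2*L1*L2*sin(th2) = 5.55*0.75*0.91*sin(84 deg) = 3.767125
C1 = -h*(2*1.5*4.19 + 4.19^2) = -3.767125*30.1261 = -113.4888

-113.4888 N*m


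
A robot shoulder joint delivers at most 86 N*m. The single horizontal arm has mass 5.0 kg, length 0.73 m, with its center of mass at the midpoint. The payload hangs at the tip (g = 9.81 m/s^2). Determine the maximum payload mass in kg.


tau_arm = m_arm*g*(L/2) = 5.0*9.81*0.73/2 = 17.9032 N*m
tau_payload = tau_max - tau_arm = 86 - 17.9032 = 68.0968
m_payload = tau_payload / (g*L) = 68.0968 / (9.81*0.73) = 9.5090

9.5090 kg


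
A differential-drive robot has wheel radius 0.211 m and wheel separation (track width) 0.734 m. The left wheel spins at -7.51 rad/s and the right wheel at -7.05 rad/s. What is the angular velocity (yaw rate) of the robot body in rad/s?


omega = r*(wR - wL)/L = 0.211*(-7.05 - (-7.51))/0.734 = 0.1322

0.1322 rad/s


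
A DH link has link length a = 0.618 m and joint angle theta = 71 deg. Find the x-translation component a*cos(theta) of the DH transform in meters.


a*cos(theta) = 0.618*cos(71 deg) = 0.2012

0.2012 m


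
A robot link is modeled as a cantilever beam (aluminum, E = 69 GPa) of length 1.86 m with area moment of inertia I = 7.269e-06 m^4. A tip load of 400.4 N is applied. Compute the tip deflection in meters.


delta = F*L^3/(3*E*I) = 400.4*1.86^3/(3*6.900e+10*7.269e-06)
      = 2576.5163424/1504683 = 0.0017

0.0017 m


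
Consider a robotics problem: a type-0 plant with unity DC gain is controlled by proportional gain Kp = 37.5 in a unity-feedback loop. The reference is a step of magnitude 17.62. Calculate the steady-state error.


e_ss = R/(1 + Kp) = 17.62/(1 + 37.5) = 17.62/38.5000 = 0.4577

0.4577


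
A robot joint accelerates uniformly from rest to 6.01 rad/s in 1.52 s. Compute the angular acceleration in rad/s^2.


alpha = delta_omega / t = 6.01 / 1.52 = 3.9539

3.9539 rad/s^2


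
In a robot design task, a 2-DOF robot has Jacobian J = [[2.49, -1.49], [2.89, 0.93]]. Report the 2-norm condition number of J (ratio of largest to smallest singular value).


JJ^T eigenvalues: trace(JJ^T) = 17.6372, det(JJ^T) = det(J)^2 = 43.84823524
s_max^2 = (17.6372 + sqrt(135.67788288))/2 = 14.64264247
s_min^2 = (17.6372 - sqrt(135.67788288))/2 = 2.99455753
kappa = s_max/s_min = sqrt(14.64264247/2.99455753) = 2.2113

2.2113


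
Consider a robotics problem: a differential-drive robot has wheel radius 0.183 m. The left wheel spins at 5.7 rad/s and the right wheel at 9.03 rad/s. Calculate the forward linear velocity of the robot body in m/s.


v = r*(wR + wL)/2 = 0.183*(9.03 + 5.7)/2 = 1.3478

1.3478 m/s


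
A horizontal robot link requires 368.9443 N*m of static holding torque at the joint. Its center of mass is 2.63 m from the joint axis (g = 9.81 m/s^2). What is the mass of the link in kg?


m = tau / (g*L) = 368.9443 / (9.81 * 2.63) = 14.3000

14.3000 kg


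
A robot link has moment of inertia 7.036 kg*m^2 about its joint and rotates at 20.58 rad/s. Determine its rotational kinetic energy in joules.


KE = (1/2)*I*omega^2 = 0.5*7.036*20.58^2 = 1490.0011

1490.0011 J


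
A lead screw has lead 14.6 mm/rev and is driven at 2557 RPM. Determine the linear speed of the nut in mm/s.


v = lead * (RPM/60) = 14.6*2557/60 = 622.2033

622.2033 mm/s


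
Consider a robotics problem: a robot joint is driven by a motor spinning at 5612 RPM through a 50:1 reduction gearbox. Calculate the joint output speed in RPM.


omega_joint = omega_motor / N = 5612 / 50 = 112.2400

112.2400 RPM


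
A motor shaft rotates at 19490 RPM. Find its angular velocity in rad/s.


omega = 19490 * 2*pi/60 = 2040.9880

2040.9880 rad/s


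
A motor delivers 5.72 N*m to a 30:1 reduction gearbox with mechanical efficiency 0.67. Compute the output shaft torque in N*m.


tau_out = tau_in * N * eta = 5.72 * 30 * 0.67 = 114.9720

114.9720 N*m


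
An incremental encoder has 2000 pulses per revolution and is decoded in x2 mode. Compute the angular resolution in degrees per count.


resolution = 360 / (PPR * 2) = 360 / 4000 = 0.0900

0.0900 degrees


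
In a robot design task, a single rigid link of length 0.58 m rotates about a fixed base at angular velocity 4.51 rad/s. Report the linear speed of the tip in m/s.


v = L*omega = 0.58 * 4.51 = 2.6158

2.6158 m/s


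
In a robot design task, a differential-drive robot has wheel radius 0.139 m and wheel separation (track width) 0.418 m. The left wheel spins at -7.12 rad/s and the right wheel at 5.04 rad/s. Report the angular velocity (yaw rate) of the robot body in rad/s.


omega = r*(wR - wL)/L = 0.139*(5.04 - (-7.12))/0.418 = 4.0436

4.0436 rad/s


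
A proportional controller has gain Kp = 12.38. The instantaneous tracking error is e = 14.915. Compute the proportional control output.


u_P = Kp * e = 12.38 * 14.915 = 184.6477

184.6477


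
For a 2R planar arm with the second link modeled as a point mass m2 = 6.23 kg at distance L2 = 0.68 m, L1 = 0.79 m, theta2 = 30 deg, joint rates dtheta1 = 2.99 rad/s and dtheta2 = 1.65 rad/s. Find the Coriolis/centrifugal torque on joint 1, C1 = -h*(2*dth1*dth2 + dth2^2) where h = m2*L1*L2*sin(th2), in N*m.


h = m2*L1*L2*sin(th2) = 6.23*0.79*0.68*sin(30 deg) = 1.673378
C1 = -h*(2*2.99*1.65 + 1.65^2) = -1.673378*12.5895 = -21.0670

-21.0670 N*m


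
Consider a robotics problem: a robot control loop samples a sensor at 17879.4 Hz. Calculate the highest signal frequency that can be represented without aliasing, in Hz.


f_max = f_s/2 = 17879.4/2 = 8939.7000

8939.7000 Hz


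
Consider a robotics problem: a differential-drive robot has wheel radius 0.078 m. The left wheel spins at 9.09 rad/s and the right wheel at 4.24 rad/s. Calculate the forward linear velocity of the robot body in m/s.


v = r*(wR + wL)/2 = 0.078*(4.24 + 9.09)/2 = 0.5199

0.5199 m/s


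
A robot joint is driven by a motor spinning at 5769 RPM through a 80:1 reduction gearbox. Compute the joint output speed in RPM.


omega_joint = omega_motor / N = 5769 / 80 = 72.1125

72.1125 RPM


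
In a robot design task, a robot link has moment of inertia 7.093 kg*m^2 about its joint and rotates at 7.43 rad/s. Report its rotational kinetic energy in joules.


KE = (1/2)*I*omega^2 = 0.5*7.093*7.43^2 = 195.7842

195.7842 J


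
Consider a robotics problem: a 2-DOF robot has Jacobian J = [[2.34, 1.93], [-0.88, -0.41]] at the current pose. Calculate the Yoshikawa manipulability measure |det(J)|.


det(J) = 2.34*-0.41 - (1.93)*(-0.88) = 0.7390
|det(J)| = 0.7390

0.7390


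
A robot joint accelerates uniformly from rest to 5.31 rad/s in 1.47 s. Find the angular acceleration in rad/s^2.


alpha = delta_omega / t = 5.31 / 1.47 = 3.6122

3.6122 rad/s^2


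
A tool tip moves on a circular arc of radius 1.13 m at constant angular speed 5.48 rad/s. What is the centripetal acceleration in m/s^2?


a_c = omega^2 * r = 5.48^2 * 1.13 = 33.9344

33.9344 m/s^2


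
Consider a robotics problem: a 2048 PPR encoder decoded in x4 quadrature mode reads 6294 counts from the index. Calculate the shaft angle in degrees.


angle = counts * 360 / (PPR*4) = 6294 * 360 / 8192 = 276.5918

276.5918 degrees


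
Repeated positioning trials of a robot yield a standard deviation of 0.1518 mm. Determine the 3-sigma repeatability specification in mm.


repeatability = 3*sigma = 3*0.1518 = 0.4554

0.4554 mm


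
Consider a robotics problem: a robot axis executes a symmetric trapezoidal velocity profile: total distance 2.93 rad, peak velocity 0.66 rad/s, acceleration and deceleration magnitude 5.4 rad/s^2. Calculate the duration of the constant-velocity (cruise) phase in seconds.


t_acc = v/a = 0.122222 s, d_acc = v^2/(2a) = 0.040333 rad each
d_cruise = 2.93 - 2*0.040333 = 2.849334 rad
t_cruise = d_cruise/v = 2.849334/0.66 = 4.3172

4.3172 s


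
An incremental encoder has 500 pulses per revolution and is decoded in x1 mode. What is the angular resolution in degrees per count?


resolution = 360 / (PPR * 1) = 360 / 500 = 0.7200

0.7200 degrees


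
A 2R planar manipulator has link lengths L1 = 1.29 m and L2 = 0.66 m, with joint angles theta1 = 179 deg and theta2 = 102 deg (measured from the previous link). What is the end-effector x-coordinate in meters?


x = L1*cos(th1) + L2*cos(th1+th2) = 1.29*cos(179 deg) + 0.66*cos(281 deg) = -1.1639

-1.1639 m


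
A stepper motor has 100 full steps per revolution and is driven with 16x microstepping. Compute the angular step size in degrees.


step = 360/(100*16) = 360/1600 = 0.2250

0.2250 degrees


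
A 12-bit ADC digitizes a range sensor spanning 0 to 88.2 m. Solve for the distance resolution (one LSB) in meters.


res = range / 2^n = 88.2/2^12 = 88.2/4096 = 0.0215

0.0215 m


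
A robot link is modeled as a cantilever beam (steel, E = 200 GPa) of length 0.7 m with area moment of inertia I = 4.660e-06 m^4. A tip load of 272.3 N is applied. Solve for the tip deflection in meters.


delta = F*L^3/(3*E*I) = 272.3*0.7^3/(3*2.000e+11*4.660e-06)
      = 93.3989/2796000 = 3.3404e-05

3.3404e-05 m


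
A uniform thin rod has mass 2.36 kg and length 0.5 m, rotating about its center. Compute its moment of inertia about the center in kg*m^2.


I = (1/12)*m*L^2 = (1/12)*2.36*0.5^2 = 0.0492

0.0492 kg*m^2


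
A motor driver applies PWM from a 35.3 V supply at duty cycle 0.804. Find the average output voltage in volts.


V_avg = V_supply * D = 35.3*0.804 = 28.3812

28.3812 V


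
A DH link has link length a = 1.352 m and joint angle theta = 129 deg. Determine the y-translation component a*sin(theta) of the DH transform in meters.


a*sin(theta) = 1.352*sin(129 deg) = 1.0507

1.0507 m


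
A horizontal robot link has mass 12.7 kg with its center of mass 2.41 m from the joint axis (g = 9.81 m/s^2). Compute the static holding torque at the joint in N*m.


tau = m*g*L = 12.7 * 9.81 * 2.41 = 300.2547

300.2547 N*m


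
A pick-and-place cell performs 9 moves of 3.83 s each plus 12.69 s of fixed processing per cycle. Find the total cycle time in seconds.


T = 9*3.83 + 12.69 = 47.1600

47.1600 s


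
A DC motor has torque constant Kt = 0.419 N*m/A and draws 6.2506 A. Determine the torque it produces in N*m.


tau = Kt * I = 0.419*6.2506 = 2.6190

2.6190 N*m


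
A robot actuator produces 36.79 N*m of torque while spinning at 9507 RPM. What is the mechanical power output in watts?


omega = 9507 * 2*pi/60 = 995.570712 rad/s
P = tau * omega = 36.79 * 995.570712 = 36627.0465

36627.0465 W


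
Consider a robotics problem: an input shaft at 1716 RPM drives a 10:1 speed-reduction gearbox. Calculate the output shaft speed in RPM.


omega_out = omega_in / N = 1716 / 10 = 171.6000

171.6000 RPM


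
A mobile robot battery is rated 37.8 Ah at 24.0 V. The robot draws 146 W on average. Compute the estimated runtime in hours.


E = 37.8*24.0 = 907.2000 Wh
t = E/P = 907.2000/146 = 6.2137

6.2137 hours


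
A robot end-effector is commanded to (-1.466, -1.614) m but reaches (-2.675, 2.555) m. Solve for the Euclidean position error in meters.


dx = -2.675 - (-1.466) = -1.2090, dy = 2.555 - (-1.614) = 4.1690
err = sqrt(1.461681 + 17.380561) = 4.3408

4.3408 m


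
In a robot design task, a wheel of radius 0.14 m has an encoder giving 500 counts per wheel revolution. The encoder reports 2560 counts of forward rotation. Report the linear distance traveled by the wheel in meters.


revs = 2560/500 = 5.120000
d = revs * 2*pi*r = 5.120000 * 2*pi*0.14 = 4.5038

4.5038 m


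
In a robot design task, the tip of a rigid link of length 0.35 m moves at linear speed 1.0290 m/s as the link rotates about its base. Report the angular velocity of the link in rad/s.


omega = v / L = 1.0290 / 0.35 = 2.9400

2.9400 rad/s


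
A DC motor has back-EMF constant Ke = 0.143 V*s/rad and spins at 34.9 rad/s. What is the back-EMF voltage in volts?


V_emf = Ke * omega = 0.143*34.9 = 4.9907

4.9907 V


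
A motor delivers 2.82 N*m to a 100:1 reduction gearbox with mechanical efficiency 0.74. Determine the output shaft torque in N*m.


tau_out = tau_in * N * eta = 2.82 * 100 * 0.74 = 208.6800

208.6800 N*m


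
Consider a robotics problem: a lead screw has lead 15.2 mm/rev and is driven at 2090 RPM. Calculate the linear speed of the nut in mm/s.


v = lead * (RPM/60) = 15.2*2090/60 = 529.4667

529.4667 mm/s


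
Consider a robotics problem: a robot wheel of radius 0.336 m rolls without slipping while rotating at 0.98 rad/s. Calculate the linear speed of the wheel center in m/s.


v = omega * r = 0.98 * 0.336 = 0.3293

0.3293 m/s


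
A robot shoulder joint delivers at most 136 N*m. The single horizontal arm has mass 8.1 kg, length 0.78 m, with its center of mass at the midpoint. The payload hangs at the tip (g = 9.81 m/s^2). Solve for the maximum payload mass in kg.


tau_arm = m_arm*g*(L/2) = 8.1*9.81*0.78/2 = 30.9898 N*m
tau_payload = tau_max - tau_arm = 136 - 30.9898 = 105.0102
m_payload = tau_payload / (g*L) = 105.0102 / (9.81*0.78) = 13.7236

13.7236 kg


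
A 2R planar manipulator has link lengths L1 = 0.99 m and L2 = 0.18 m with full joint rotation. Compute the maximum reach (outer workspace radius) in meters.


r_max = L1 + L2 = 0.99 + 0.18 = 1.1700

1.1700 m


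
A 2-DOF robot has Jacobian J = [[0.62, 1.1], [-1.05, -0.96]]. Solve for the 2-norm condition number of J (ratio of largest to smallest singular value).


JJ^T eigenvalues: trace(JJ^T) = 3.6185, det(JJ^T) = det(J)^2 = 0.31337604
s_max^2 = (3.6185 + sqrt(11.84003809))/2 = 3.52971782
s_min^2 = (3.6185 - sqrt(11.84003809))/2 = 0.08878218
kappa = s_max/s_min = sqrt(3.52971782/0.08878218) = 6.3053

6.3053


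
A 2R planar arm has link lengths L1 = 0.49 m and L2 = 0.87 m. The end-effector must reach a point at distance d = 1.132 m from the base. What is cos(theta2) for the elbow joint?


cos(th2) = (d^2 - L1^2 - L2^2)/(2*L1*L2) = (1.132^2 - 0.49^2 - 0.87^2)/(2*0.49*0.87) = 0.3336

0.3336


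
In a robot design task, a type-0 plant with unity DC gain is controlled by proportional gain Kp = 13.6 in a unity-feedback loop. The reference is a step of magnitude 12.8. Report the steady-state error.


e_ss = R/(1 + Kp) = 12.8/(1 + 13.6) = 12.8/14.6000 = 0.8767

0.8767


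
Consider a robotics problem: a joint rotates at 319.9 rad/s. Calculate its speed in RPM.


RPM = 319.9 * 60/(2*pi) = 3054.8200

3054.8200 RPM


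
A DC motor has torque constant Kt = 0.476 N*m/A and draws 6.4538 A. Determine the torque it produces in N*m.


tau = Kt * I = 0.476*6.4538 = 3.0720

3.0720 N*m


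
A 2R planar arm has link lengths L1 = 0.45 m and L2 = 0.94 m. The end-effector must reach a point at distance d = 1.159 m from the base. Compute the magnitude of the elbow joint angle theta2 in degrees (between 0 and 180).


cos(th2) = (d^2 - L1^2 - L2^2)/(2*L1*L2) = (1.159^2 - 0.45^2 - 0.94^2)/(2*0.45*0.94) = 0.30399645
th2 = acos(0.30399645) = 72.3022 deg

72.3022 degrees


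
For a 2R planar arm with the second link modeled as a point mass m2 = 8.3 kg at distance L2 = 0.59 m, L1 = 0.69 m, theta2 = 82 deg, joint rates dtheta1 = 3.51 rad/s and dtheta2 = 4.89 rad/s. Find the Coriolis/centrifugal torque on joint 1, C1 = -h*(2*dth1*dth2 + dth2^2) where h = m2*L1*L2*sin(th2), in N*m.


h = m2*L1*L2*sin(th2) = 8.3*0.69*0.59*sin(82 deg) = 3.346046
C1 = -h*(2*3.51*4.89 + 4.89^2) = -3.346046*58.2399 = -194.8734

-194.8734 N*m


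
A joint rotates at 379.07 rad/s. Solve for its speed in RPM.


RPM = 379.07 * 60/(2*pi) = 3619.8519

3619.8519 RPM


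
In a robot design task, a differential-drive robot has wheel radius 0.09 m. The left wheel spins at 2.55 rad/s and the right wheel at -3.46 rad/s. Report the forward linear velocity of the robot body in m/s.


v = r*(wR + wL)/2 = 0.09*(-3.46 + 2.55)/2 = -0.0410

-0.0410 m/s


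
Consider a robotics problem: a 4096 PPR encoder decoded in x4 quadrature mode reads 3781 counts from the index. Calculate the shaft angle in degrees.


angle = counts * 360 / (PPR*4) = 3781 * 360 / 16384 = 83.0786

83.0786 degrees


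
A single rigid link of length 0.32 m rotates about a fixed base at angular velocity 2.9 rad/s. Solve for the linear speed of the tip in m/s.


v = L*omega = 0.32 * 2.9 = 0.9280

0.9280 m/s


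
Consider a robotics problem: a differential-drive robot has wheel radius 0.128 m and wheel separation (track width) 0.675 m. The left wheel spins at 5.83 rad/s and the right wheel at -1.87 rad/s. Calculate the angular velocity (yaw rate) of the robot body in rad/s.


omega = r*(wR - wL)/L = 0.128*(-1.87 - (5.83))/0.675 = -1.4601

-1.4601 rad/s


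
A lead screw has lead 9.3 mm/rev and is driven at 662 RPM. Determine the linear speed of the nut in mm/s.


v = lead * (RPM/60) = 9.3*662/60 = 102.6100

102.6100 mm/s


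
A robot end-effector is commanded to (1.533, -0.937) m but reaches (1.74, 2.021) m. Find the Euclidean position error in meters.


dx = 1.74 - (1.533) = 0.2070, dy = 2.021 - (-0.937) = 2.9580
err = sqrt(0.042849 + 8.749764) = 2.9652

2.9652 m


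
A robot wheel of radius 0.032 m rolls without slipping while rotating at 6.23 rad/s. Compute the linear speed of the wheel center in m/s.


v = omega * r = 6.23 * 0.032 = 0.1994

0.1994 m/s


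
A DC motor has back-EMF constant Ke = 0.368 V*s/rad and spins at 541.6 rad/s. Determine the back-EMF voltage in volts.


V_emf = Ke * omega = 0.368*541.6 = 199.3088

199.3088 V


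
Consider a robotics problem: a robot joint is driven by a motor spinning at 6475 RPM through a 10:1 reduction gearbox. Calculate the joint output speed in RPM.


omega_joint = omega_motor / N = 6475 / 10 = 647.5000

647.5000 RPM


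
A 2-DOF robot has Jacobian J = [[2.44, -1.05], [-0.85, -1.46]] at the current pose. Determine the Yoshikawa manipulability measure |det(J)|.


det(J) = 2.44*-1.46 - (-1.05)*(-0.85) = -4.4549
|det(J)| = 4.4549

4.4549


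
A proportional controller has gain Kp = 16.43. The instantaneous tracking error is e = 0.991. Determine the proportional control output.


u_P = Kp * e = 16.43 * 0.991 = 16.2821

16.2821


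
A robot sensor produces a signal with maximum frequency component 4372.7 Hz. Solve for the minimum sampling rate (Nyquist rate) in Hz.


f_s,min = 2*f_max = 2*4372.7 = 8745.4000

8745.4000 Hz


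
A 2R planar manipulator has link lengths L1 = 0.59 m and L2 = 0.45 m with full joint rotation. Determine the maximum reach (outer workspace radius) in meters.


r_max = L1 + L2 = 0.59 + 0.45 = 1.0400

1.0400 m


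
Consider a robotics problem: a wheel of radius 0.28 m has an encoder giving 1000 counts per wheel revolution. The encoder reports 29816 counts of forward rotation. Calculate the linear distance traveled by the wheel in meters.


revs = 29816/1000 = 29.816000
d = revs * 2*pi*r = 29.816000 * 2*pi*0.28 = 52.4550

52.4550 m


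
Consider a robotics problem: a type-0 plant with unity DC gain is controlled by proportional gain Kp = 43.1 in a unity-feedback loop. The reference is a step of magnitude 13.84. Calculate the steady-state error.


e_ss = R/(1 + Kp) = 13.84/(1 + 43.1) = 13.84/44.1000 = 0.3138

0.3138


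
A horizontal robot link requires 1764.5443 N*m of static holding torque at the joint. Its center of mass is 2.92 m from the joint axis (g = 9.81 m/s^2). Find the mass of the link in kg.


m = tau / (g*L) = 1764.5443 / (9.81 * 2.92) = 61.6000

61.6000 kg


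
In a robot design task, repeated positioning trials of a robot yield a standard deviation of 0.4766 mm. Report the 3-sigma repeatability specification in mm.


repeatability = 3*sigma = 3*0.4766 = 1.4298

1.4298 mm


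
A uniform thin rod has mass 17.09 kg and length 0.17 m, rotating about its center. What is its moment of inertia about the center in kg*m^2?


I = (1/12)*m*L^2 = (1/12)*17.09*0.17^2 = 0.0412

0.0412 kg*m^2


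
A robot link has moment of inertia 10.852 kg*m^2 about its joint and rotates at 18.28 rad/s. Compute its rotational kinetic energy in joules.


KE = (1/2)*I*omega^2 = 0.5*10.852*18.28^2 = 1813.1435

1813.1435 J


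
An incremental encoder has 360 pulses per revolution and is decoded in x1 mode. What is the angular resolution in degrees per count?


resolution = 360 / (PPR * 1) = 360 / 360 = 1.0000

1.0000 degrees


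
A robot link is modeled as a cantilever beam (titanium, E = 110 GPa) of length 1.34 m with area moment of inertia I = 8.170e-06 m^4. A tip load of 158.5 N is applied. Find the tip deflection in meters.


delta = F*L^3/(3*E*I) = 158.5*1.34^3/(3*1.100e+11*8.170e-06)
      = 381.367484/2696100 = 1.4145e-04

1.4145e-04 m


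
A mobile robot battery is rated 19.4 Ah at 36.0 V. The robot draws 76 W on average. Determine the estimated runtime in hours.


E = 19.4*36.0 = 698.4000 Wh
t = E/P = 698.4000/76 = 9.1895

9.1895 hours


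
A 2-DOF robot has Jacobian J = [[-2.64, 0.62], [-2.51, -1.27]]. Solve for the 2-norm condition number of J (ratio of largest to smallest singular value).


JJ^T eigenvalues: trace(JJ^T) = 15.2670, det(JJ^T) = det(J)^2 = 24.09828100
s_max^2 = (15.2670 + sqrt(136.68816500))/2 = 13.47918570
s_min^2 = (15.2670 - sqrt(136.68816500))/2 = 1.78781430
kappa = s_max/s_min = sqrt(13.47918570/1.78781430) = 2.7458

2.7458


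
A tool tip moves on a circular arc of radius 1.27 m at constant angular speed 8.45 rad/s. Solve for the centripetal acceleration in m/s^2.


a_c = omega^2 * r = 8.45^2 * 1.27 = 90.6812

90.6812 m/s^2


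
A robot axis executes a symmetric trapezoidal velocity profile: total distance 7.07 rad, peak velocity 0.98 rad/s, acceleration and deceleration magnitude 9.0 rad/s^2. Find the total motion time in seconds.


t_acc = v/a = 0.98/9.0 = 0.108889 s
d_acc = v^2/(2a) = 0.053356 rad (each ramp)
d_cruise = 7.07 - 2*0.053356 = 6.963288 rad
t_cruise = 6.963288/0.98 = 7.105396 s
t_total = 2*0.108889 + 7.105396 = 7.3232

7.3232 s


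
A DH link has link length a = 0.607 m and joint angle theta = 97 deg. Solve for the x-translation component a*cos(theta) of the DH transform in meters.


a*cos(theta) = 0.607*cos(97 deg) = -0.0740

-0.0740 m


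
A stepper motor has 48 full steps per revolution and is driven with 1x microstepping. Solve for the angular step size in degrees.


step = 360/(48*1) = 360/48 = 7.5000

7.5000 degrees


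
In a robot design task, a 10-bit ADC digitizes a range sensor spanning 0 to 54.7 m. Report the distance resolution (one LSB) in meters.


res = range / 2^n = 54.7/2^10 = 54.7/1024 = 0.0534

0.0534 m


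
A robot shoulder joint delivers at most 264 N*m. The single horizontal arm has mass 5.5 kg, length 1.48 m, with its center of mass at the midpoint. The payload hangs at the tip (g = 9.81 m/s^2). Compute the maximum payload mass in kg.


tau_arm = m_arm*g*(L/2) = 5.5*9.81*1.48/2 = 39.9267 N*m
tau_payload = tau_max - tau_arm = 264 - 39.9267 = 224.0733
m_payload = tau_payload / (g*L) = 224.0733 / (9.81*1.48) = 15.4333

15.4333 kg


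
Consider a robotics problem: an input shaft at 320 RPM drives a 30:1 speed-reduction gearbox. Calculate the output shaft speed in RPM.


omega_out = omega_in / N = 320 / 30 = 10.6667

10.6667 RPM


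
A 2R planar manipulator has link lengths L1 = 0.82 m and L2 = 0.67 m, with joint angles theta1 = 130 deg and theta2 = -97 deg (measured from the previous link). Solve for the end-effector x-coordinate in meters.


x = L1*cos(th1) + L2*cos(th1+th2) = 0.82*cos(130 deg) + 0.67*cos(33 deg) = 0.0348

0.0348 m


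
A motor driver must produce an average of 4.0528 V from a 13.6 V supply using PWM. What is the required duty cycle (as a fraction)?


D = V_avg/V_supply = 4.0528/13.6 = 0.2980

0.2980


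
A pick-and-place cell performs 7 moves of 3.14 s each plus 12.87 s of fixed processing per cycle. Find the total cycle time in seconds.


T = 7*3.14 + 12.87 = 34.8500

34.8500 s


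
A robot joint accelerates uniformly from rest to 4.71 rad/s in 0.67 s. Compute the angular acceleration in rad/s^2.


alpha = delta_omega / t = 4.71 / 0.67 = 7.0299

7.0299 rad/s^2


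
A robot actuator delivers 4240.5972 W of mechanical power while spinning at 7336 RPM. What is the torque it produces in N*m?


omega = 7336 * 2*pi/60 = 768.224124 rad/s
tau = P / omega = 4240.5972 / 768.224124 = 5.5200

5.5200 N*m
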